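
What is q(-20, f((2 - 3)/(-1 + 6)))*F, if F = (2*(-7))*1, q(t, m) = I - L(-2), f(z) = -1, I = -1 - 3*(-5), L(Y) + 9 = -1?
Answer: -336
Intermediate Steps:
L(Y) = -10 (L(Y) = -9 - 1 = -10)
I = 14 (I = -1 + 15 = 14)
q(t, m) = 24 (q(t, m) = 14 - 1*(-10) = 14 + 10 = 24)
F = -14 (F = -14*1 = -14)
q(-20, f((2 - 3)/(-1 + 6)))*F = 24*(-14) = -336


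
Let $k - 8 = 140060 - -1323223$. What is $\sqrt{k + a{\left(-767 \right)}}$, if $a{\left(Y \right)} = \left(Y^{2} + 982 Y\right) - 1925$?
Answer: $\sqrt{1296461} \approx 1138.6$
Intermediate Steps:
$k = 1463291$ ($k = 8 + \left(140060 - -1323223\right) = 8 + \left(140060 + 1323223\right) = 8 + 1463283 = 1463291$)
$a{\left(Y \right)} = -1925 + Y^{2} + 982 Y$
$\sqrt{k + a{\left(-767 \right)}} = \sqrt{1463291 + \left(-1925 + \left(-767\right)^{2} + 982 \left(-767\right)\right)} = \sqrt{1463291 - 166830} = \sqrt{1296461}$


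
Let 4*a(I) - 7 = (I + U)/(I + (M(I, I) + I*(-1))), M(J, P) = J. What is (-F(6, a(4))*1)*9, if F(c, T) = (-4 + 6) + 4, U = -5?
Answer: -54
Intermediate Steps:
a(I) = 7/4 + (-5 + I)/(4*I) (a(I) = 7/4 + ((I - 5)/(I + (I + I*(-1))))/4 = 7/4 + ((-5 + I)/(I + (I - I)))/4 = 7/4 + ((-5 + I)/(I + 0))/4 = 7/4 + ((-5 + I)/I)/4 = 7/4 + (-5 + I)/(4*I))
F(c, T) = 6 (F(c, T) = 2 + 4 = 6)
(-F(6, a(4))*1)*9 = (-1*6*1)*9 = -6*1*9 = -6*9 = -54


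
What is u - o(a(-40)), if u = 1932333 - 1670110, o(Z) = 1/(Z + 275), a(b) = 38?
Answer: 82075798/313 ≈ 2.6222e+5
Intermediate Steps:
o(Z) = 1/(275 + Z)
u = 262223
u - o(a(-40)) = 262223 - 1/(275 + 38) = 262223 - 1/313 = 82075798/313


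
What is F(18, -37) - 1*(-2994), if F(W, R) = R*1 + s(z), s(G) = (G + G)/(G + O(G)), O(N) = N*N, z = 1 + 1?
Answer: 8873/3 ≈ 2957.7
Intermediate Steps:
z = 2
O(N) = N²
s(G) = 2*G/(G + G²) (s(G) = (G + G)/(G + G²) = (2*G)/(G + G²) = 2*G/(G + G²))
F(W, R) = ⅔ + R (F(W, R) = R*1 + 2/(1 + 2) = R + 2/3 = R + 2*(⅓) = R + ⅔ = ⅔ + R)
F(18, -37) - 1*(-2994) = (⅔ - 37) - 1*(-2994) = -109/3 + 2994 = 8873/3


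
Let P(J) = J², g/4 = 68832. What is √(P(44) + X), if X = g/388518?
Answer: 4*√507532783693/64753 ≈ 44.008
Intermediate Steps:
g = 275328 (g = 4*68832 = 275328)
X = 45888/64753 (X = 275328/388518 = 275328*(1/388518) = 45888/64753 ≈ 0.70866)
√(P(44) + X) = √(44² + 45888/64753) = √(1936 + 45888/64753) = √(125407696/64753) = 4*√507532783693/64753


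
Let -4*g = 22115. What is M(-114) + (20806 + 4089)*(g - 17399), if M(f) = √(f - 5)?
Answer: -2283145345/4 + I*√119 ≈ -5.7079e+8 + 10.909*I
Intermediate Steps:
g = -22115/4 (g = -¼*22115 = -22115/4 ≈ -5528.8)
M(f) = √(-5 + f)
M(-114) + (20806 + 4089)*(g - 17399) = √(-5 - 114) + (20806 + 4089)*(-22115/4 - 17399) = √(-119) + 24895*(-91711/4) = I*√119 - 2283145345/4 = -2283145345/4 + I*√119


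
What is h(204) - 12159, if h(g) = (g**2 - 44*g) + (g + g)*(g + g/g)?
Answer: 104121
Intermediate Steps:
h(g) = g**2 - 44*g + 2*g*(1 + g) (h(g) = (g**2 - 44*g) + (2*g)*(g + 1) = (g**2 - 44*g) + (2*g)*(1 + g) = (g**2 - 44*g) + 2*g*(1 + g) = g**2 - 44*g + 2*g*(1 + g))
h(204) - 12159 = 3*204*(-14 + 204) - 12159 = 3*204*190 - 12159 = 116280 - 12159 = 104121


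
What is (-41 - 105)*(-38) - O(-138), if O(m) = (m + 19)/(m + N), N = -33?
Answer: 948589/171 ≈ 5547.3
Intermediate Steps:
O(m) = (19 + m)/(-33 + m) (O(m) = (m + 19)/(m - 33) = (19 + m)/(-33 + m))
(-41 - 105)*(-38) - O(-138) = (-41 - 105)*(-38) - (19 - 138)/(-33 - 138) = -146*(-38) - (-119)/(-171) = 5548 - (-1)*(-119)/171 = 5548 - 1*119/171 = 5548 - 119/171 = 948589/171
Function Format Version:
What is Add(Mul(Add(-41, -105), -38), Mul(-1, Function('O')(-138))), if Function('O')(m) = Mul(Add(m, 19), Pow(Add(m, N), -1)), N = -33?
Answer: Rational(948589, 171) ≈ 5547.3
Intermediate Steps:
Function('O')(m) = Mul(Pow(Add(-33, m), -1), Add(19, m)) (Function('O')(m) = Mul(Add(m, 19), Pow(Add(m, -33), -1)) = Mul(Add(19, m), Pow(Add(-33, m), -1)) = Mul(Pow(Add(-33, m), -1), Add(19, m)))
Add(Mul(Add(-41, -105), -38), Mul(-1, Function('O')(-138))) = Add(Mul(Add(-41, -105), -38), Mul(-1, Mul(Pow(Add(-33, -138), -1), Add(19, -138)))) = Add(Mul(-146, -38), Mul(-1, Mul(Pow(-171, -1), -119))) = Add(5548, Mul(-1, Mul(Rational(-1, 171), -119))) = Add(5548, Mul(-1, Rational(119, 171))) = Add(5548, Rational(-119, 171)) = Rational(948589, 171)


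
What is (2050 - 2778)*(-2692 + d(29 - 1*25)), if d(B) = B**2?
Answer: 1948128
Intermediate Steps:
(2050 - 2778)*(-2692 + d(29 - 1*25)) = (2050 - 2778)*(-2692 + (29 - 1*25)**2) = -728*(-2692 + (29 - 25)**2) = -728*(-2692 + 4**2) = -728*(-2692 + 16) = -728*(-2676) = 1948128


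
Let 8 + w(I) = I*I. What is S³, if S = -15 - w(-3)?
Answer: -4096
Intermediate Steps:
w(I) = -8 + I² (w(I) = -8 + I*I = -8 + I²)
S = -16 (S = -15 - (-8 + (-3)²) = -15 - (-8 + 9) = -15 - 1*1 = -15 - 1 = -16)
S³ = (-16)³ = -4096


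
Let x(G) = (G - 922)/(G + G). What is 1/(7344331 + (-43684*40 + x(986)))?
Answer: 493/2759306719 ≈ 1.7867e-7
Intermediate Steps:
x(G) = (-922 + G)/(2*G) (x(G) = (-922 + G)/((2*G)) = (-922 + G)*(1/(2*G)) = (-922 + G)/(2*G))
1/(7344331 + (-43684*40 + x(986))) = 1/(7344331 + (-43684*40 + (1/2)*(-922 + 986)/986)) = 1/(7344331 + (-1747360 + (1/2)*(1/986)*64)) = 1/(7344331 + (-1747360 + 16/493)) = 1/(7344331 - 861448464/493) = 1/(2759306719/493) = 493/2759306719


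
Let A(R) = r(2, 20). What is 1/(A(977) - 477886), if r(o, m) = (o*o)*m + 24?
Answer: -1/477782 ≈ -2.0930e-6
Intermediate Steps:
r(o, m) = 24 + m*o² (r(o, m) = o²*m + 24 = m*o² + 24 = 24 + m*o²)
A(R) = 104 (A(R) = 24 + 20*2² = 24 + 20*4 = 24 + 80 = 104)
1/(A(977) - 477886) = 1/(104 - 477886) = 1/(-477782) = -1/477782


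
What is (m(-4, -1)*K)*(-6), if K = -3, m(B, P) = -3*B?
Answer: 216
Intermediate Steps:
(m(-4, -1)*K)*(-6) = (-3*(-4)*(-3))*(-6) = (12*(-3))*(-6) = -36*(-6) = 216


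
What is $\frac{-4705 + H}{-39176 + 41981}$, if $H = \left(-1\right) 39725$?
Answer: $- \frac{2962}{187} \approx -15.84$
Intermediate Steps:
$H = -39725$
$\frac{-4705 + H}{-39176 + 41981} = \frac{-4705 - 39725}{-39176 + 41981} = - \frac{44430}{2805} = \left(-44430\right) \frac{1}{2805} = - \frac{2962}{187}$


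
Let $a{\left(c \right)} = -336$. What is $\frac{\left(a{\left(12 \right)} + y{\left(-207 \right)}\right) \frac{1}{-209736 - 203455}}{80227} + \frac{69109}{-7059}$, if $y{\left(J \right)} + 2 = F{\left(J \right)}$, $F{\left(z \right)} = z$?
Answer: $- \frac{2290899375890758}{233999315886063} \approx -9.7902$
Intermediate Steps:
$y{\left(J \right)} = -2 + J$
$\frac{\left(a{\left(12 \right)} + y{\left(-207 \right)}\right) \frac{1}{-209736 - 203455}}{80227} + \frac{69109}{-7059} = \frac{\left(-336 - 209\right) \frac{1}{-209736 - 203455}}{80227} + \frac{69109}{-7059} = \frac{-336 - 209}{-413191} \cdot \frac{1}{80227} + 69109 \left(- \frac{1}{7059}\right) = \left(-545\right) \left(- \frac{1}{413191}\right) \frac{1}{80227} - \frac{69109}{7059} = \frac{545}{413191} \cdot \frac{1}{80227} - \frac{69109}{7059} = \frac{545}{33149074357} - \frac{69109}{7059} = - \frac{2290899375890758}{233999315886063}$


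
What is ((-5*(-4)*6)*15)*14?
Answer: 25200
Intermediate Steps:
((-5*(-4)*6)*15)*14 = ((20*6)*15)*14 = (120*15)*14 = 1800*14 = 25200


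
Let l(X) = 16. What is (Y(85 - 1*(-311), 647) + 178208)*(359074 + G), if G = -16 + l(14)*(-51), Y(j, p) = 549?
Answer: 64038265194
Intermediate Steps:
G = -832 (G = -16 + 16*(-51) = -16 - 816 = -832)
(Y(85 - 1*(-311), 647) + 178208)*(359074 + G) = (549 + 178208)*(359074 - 832) = 178757*358242 = 64038265194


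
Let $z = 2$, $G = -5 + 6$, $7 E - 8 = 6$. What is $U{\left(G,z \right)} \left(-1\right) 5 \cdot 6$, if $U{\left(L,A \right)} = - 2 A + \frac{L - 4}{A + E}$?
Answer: $\frac{285}{2} \approx 142.5$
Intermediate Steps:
$E = 2$ ($E = \frac{8}{7} + \frac{1}{7} \cdot 6 = \frac{8}{7} + \frac{6}{7} = 2$)
$G = 1$
$U{\left(L,A \right)} = - 2 A + \frac{-4 + L}{2 + A}$ ($U{\left(L,A \right)} = - 2 A + \frac{L - 4}{A + 2} = - 2 A + \frac{L - 4}{2 + A} = - 2 A + \frac{-4 + L}{2 + A}$)
$U{\left(G,z \right)} \left(-1\right) 5 \cdot 6 = \frac{-4 + 1 - 8 - 2 \cdot 2^{2}}{2 + 2} \left(-1\right) 5 \cdot 6 = \frac{-4 + 1 - 8 - 8}{4} \left(\left(-5\right) 6\right) = \frac{-4 + 1 - 8 - 8}{4} \left(-30\right) = \frac{1}{4} \left(-19\right) \left(-30\right) = \left(- \frac{19}{4}\right) \left(-30\right) = \frac{285}{2}$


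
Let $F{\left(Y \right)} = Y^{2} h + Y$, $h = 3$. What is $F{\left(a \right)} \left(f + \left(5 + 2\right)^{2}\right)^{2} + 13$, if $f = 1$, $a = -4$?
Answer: $110013$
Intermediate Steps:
$F{\left(Y \right)} = Y + 3 Y^{2}$ ($F{\left(Y \right)} = Y^{2} \cdot 3 + Y = 3 Y^{2} + Y = Y + 3 Y^{2}$)
$F{\left(a \right)} \left(f + \left(5 + 2\right)^{2}\right)^{2} + 13 = - 4 \left(1 + 3 \left(-4\right)\right) \left(1 + \left(5 + 2\right)^{2}\right)^{2} + 13 = - 4 \left(1 - 12\right) \left(1 + 7^{2}\right)^{2} + 13 = \left(-4\right) \left(-11\right) \left(1 + 49\right)^{2} + 13 = 44 \cdot 50^{2} + 13 = 44 \cdot 2500 + 13 = 110000 + 13 = 110013$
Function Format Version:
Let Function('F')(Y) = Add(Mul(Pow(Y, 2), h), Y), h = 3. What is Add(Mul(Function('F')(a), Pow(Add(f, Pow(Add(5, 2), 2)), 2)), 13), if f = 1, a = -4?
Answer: 110013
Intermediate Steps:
Function('F')(Y) = Add(Y, Mul(3, Pow(Y, 2))) (Function('F')(Y) = Add(Mul(Pow(Y, 2), 3), Y) = Add(Mul(3, Pow(Y, 2)), Y) = Add(Y, Mul(3, Pow(Y, 2))))
Add(Mul(Function('F')(a), Pow(Add(f, Pow(Add(5, 2), 2)), 2)), 13) = Add(Mul(Mul(-4, Add(1, Mul(3, -4))), Pow(Add(1, Pow(Add(5, 2), 2)), 2)), 13) = Add(Mul(Mul(-4, Add(1, -12)), Pow(Add(1, Pow(7, 2)), 2)), 13) = Add(Mul(Mul(-4, -11), Pow(Add(1, 49), 2)), 13) = Add(Mul(44, Pow(50, 2)), 13) = Add(Mul(44, 2500), 13) = Add(110000, 13) = 110013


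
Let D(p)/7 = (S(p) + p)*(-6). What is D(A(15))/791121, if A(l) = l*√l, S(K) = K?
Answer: -420*√15/263707 ≈ -0.0061684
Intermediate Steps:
A(l) = l^(3/2)
D(p) = -84*p (D(p) = 7*((p + p)*(-6)) = 7*((2*p)*(-6)) = 7*(-12*p) = -84*p)
D(A(15))/791121 = -1260*√15/791121 = -1260*√15*(1/791121) = -420*√15/263707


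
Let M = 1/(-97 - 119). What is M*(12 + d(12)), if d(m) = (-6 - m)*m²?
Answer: 215/18 ≈ 11.944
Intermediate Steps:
d(m) = m²*(-6 - m)
M = -1/216 (M = 1/(-216) = -1/216 ≈ -0.0046296)
M*(12 + d(12)) = -(12 + 12²*(-6 - 1*12))/216 = -(12 + 144*(-6 - 12))/216 = -(12 + 144*(-18))/216 = -(12 - 2592)/216 = -1/216*(-2580) = 215/18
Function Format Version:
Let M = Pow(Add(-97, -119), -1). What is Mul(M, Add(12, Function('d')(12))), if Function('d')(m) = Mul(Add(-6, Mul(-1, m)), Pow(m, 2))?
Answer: Rational(215, 18) ≈ 11.944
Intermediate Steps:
Function('d')(m) = Mul(Pow(m, 2), Add(-6, Mul(-1, m)))
M = Rational(-1, 216) (M = Pow(-216, -1) = Rational(-1, 216) ≈ -0.0046296)
Mul(M, Add(12, Function('d')(12))) = Mul(Rational(-1, 216), Add(12, Mul(Pow(12, 2), Add(-6, Mul(-1, 12))))) = Mul(Rational(-1, 216), Add(12, Mul(144, Add(-6, -12)))) = Mul(Rational(-1, 216), Add(12, Mul(144, -18))) = Mul(Rational(-1, 216), Add(12, -2592)) = Mul(Rational(-1, 216), -2580) = Rational(215, 18)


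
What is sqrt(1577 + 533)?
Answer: sqrt(2110) ≈ 45.935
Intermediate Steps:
sqrt(1577 + 533) = sqrt(2110)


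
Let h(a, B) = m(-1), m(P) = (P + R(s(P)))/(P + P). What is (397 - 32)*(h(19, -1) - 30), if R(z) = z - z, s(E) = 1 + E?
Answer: -21535/2 ≈ -10768.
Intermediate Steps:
R(z) = 0
m(P) = 1/2 (m(P) = (P + 0)/(P + P) = P/((2*P)) = P*(1/(2*P)) = 1/2)
h(a, B) = 1/2
(397 - 32)*(h(19, -1) - 30) = (397 - 32)*(1/2 - 30) = 365*(-59/2) = -21535/2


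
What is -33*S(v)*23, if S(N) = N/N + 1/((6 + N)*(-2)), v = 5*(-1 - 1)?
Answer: -6831/8 ≈ -853.88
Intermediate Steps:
v = -10 (v = 5*(-2) = -10)
S(N) = 1 - 1/(2*(6 + N)) (S(N) = 1 - ½/(6 + N) = 1 - 1/(2*(6 + N)))
-33*S(v)*23 = -33*(11/2 - 10)/(6 - 10)*23 = -33*(-9)/((-4)*2)*23 = -(-33)*(-9)/(4*2)*23 = -33*9/8*23 = -297/8*23 = -6831/8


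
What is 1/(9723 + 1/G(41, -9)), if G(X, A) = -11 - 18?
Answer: 29/281966 ≈ 0.00010285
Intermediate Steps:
G(X, A) = -29
1/(9723 + 1/G(41, -9)) = 1/(9723 + 1/(-29)) = 1/(9723 - 1/29) = 1/(281966/29) = 29/281966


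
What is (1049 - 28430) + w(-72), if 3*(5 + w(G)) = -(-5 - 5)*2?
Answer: -82138/3 ≈ -27379.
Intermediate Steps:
w(G) = 5/3 (w(G) = -5 + (-(-5 - 5)*2)/3 = -5 + (-(-10)*2)/3 = -5 + (-1*(-20))/3 = -5 + (1/3)*20 = -5 + 20/3 = 5/3)
(1049 - 28430) + w(-72) = (1049 - 28430) + 5/3 = -27381 + 5/3 = -82138/3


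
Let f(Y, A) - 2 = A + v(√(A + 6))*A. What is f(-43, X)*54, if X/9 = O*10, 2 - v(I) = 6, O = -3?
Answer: 43848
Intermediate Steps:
v(I) = -4 (v(I) = 2 - 1*6 = 2 - 6 = -4)
X = -270 (X = 9*(-3*10) = 9*(-30) = -270)
f(Y, A) = 2 - 3*A (f(Y, A) = 2 + (A - 4*A) = 2 - 3*A)
f(-43, X)*54 = (2 - 3*(-270))*54 = (2 + 810)*54 = 812*54 = 43848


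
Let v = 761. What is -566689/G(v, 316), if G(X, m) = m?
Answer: -566689/316 ≈ -1793.3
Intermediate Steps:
-566689/G(v, 316) = -566689/316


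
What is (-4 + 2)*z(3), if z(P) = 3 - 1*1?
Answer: -4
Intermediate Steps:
z(P) = 2 (z(P) = 3 - 1 = 2)
(-4 + 2)*z(3) = (-4 + 2)*2 = -2*2 = -4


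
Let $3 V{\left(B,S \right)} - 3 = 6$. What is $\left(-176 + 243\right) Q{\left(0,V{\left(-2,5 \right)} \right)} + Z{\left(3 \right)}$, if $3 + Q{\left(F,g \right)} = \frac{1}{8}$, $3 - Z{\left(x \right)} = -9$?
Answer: $- \frac{1445}{8} \approx -180.63$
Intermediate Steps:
$V{\left(B,S \right)} = 3$ ($V{\left(B,S \right)} = 1 + \frac{1}{3} \cdot 6 = 1 + 2 = 3$)
$Z{\left(x \right)} = 12$ ($Z{\left(x \right)} = 3 - -9 = 3 + 9 = 12$)
$Q{\left(F,g \right)} = - \frac{23}{8}$ ($Q{\left(F,g \right)} = -3 + \frac{1}{8} = - \frac{23}{8}$)
$\left(-176 + 243\right) Q{\left(0,V{\left(-2,5 \right)} \right)} + Z{\left(3 \right)} = \left(-176 + 243\right) \left(- \frac{23}{8}\right) + 12 = 67 \left(- \frac{23}{8}\right) + 12 = - \frac{1541}{8} + 12 = - \frac{1445}{8}$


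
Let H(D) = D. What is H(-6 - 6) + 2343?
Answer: 2331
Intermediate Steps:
H(-6 - 6) + 2343 = (-6 - 6) + 2343 = -12 + 2343 = 2331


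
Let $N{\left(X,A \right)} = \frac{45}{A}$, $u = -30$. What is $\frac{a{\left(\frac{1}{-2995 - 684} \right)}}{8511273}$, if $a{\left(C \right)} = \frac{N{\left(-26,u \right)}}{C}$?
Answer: $\frac{3679}{5674182} \approx 0.00064838$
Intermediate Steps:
$a{\left(C \right)} = - \frac{3}{2 C}$ ($a{\left(C \right)} = \frac{45 \frac{1}{-30}}{C} = \frac{45 \left(- \frac{1}{30}\right)}{C} = - \frac{3}{2 C}$)
$\frac{a{\left(\frac{1}{-2995 - 684} \right)}}{8511273} = \frac{\left(- \frac{3}{2}\right) \frac{1}{\frac{1}{-2995 - 684}}}{8511273} = - \frac{3}{2 \frac{1}{-3679}} \cdot \frac{1}{8511273} = - \frac{3}{2 \left(- \frac{1}{3679}\right)} \frac{1}{8511273} = \left(- \frac{3}{2}\right) \left(-3679\right) \frac{1}{8511273} = \frac{11037}{2} \cdot \frac{1}{8511273} = \frac{3679}{5674182}$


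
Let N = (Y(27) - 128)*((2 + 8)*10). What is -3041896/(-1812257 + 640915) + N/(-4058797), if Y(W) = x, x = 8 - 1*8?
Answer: 6180715768356/2377119697787 ≈ 2.6001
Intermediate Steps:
x = 0 (x = 8 - 8 = 0)
Y(W) = 0
N = -12800 (N = (0 - 128)*((2 + 8)*10) = -1280*10 = -128*100 = -12800)
-3041896/(-1812257 + 640915) + N/(-4058797) = -3041896/(-1812257 + 640915) - 12800/(-4058797) = -3041896/(-1171342) - 12800*(-1/4058797) = -3041896*(-1/1171342) + 12800/4058797 = 1520948/585671 + 12800/4058797 = 6180715768356/2377119697787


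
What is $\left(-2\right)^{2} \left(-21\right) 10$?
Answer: $-840$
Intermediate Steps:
$\left(-2\right)^{2} \left(-21\right) 10 = 4 \left(-21\right) 10 = \left(-84\right) 10 = -840$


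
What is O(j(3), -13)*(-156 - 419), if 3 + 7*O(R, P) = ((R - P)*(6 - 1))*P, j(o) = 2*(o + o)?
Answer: 936100/7 ≈ 1.3373e+5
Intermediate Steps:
j(o) = 4*o (j(o) = 2*(2*o) = 4*o)
O(R, P) = -3/7 + P*(-5*P + 5*R)/7 (O(R, P) = -3/7 + (((R - P)*(6 - 1))*P)/7 = -3/7 + (((R - P)*5)*P)/7 = -3/7 + ((-5*P + 5*R)*P)/7 = -3/7 + (P*(-5*P + 5*R))/7 = -3/7 + P*(-5*P + 5*R)/7)
O(j(3), -13)*(-156 - 419) = (-3/7 - 5/7*(-13)² + (5/7)*(-13)*(4*3))*(-156 - 419) = (-3/7 - 5/7*169 + (5/7)*(-13)*12)*(-575) = (-3/7 - 845/7 - 780/7)*(-575) = -1628/7*(-575) = 936100/7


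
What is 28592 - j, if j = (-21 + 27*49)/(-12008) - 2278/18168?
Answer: 97464377447/3408771 ≈ 28592.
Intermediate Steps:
j = -797015/3408771 (j = (-21 + 1323)*(-1/12008) - 2278*1/18168 = 1302*(-1/12008) - 1139/9084 = -651/6004 - 1139/9084 = -797015/3408771 ≈ -0.23381)
28592 - j = 28592 - 1*(-797015/3408771) = 28592 + 797015/3408771 = 97464377447/3408771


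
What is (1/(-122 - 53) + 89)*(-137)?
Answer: -2133638/175 ≈ -12192.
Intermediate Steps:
(1/(-122 - 53) + 89)*(-137) = (1/(-175) + 89)*(-137) = (-1/175 + 89)*(-137) = (15574/175)*(-137) = -2133638/175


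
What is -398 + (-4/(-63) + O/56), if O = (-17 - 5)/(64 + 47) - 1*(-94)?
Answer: -1847371/4662 ≈ -396.26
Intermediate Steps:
O = 10412/111 (O = -22/111 + 94 = 10412/111 ≈ 93.802)
-398 + (-4/(-63) + O/56) = -398 + (-4/(-63) + (10412/111)/56) = -398 + (-4*(-1/63) + (10412/111)*(1/56)) = -398 + (4/63 + 2603/1554) = -398 + 8105/4662 = -1847371/4662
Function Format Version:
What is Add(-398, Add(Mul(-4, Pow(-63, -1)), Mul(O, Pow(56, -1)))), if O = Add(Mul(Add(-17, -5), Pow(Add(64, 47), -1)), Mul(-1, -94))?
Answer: Rational(-1847371, 4662) ≈ -396.26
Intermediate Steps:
O = Rational(10412, 111) (O = Add(Mul(-22, Pow(111, -1)), 94) = Add(Mul(-22, Rational(1, 111)), 94) = Add(Rational(-22, 111), 94) = Rational(10412, 111) ≈ 93.802)
Add(-398, Add(Mul(-4, Pow(-63, -1)), Mul(O, Pow(56, -1)))) = Add(-398, Add(Mul(-4, Pow(-63, -1)), Mul(Rational(10412, 111), Pow(56, -1)))) = Add(-398, Add(Mul(-4, Rational(-1, 63)), Mul(Rational(10412, 111), Rational(1, 56)))) = Add(-398, Add(Rational(4, 63), Rational(2603, 1554))) = Add(-398, Rational(8105, 4662)) = Rational(-1847371, 4662)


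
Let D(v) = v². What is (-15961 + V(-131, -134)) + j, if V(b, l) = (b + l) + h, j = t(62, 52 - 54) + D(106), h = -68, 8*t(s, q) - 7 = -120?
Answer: -40577/8 ≈ -5072.1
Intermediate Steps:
t(s, q) = -113/8 (t(s, q) = 7/8 + (⅛)*(-120) = 7/8 - 15 = -113/8)
j = 89775/8 (j = -113/8 + 106² = -113/8 + 11236 = 89775/8 ≈ 11222.)
V(b, l) = -68 + b + l (V(b, l) = (b + l) - 68 = -68 + b + l)
(-15961 + V(-131, -134)) + j = (-15961 + (-68 - 131 - 134)) + 89775/8 = (-15961 - 333) + 89775/8 = -16294 + 89775/8 = -40577/8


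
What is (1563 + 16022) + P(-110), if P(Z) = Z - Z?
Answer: 17585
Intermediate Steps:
P(Z) = 0
(1563 + 16022) + P(-110) = (1563 + 16022) + 0 = 17585 + 0 = 17585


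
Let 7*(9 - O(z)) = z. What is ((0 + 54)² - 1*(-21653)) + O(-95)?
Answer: 172141/7 ≈ 24592.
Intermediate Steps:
O(z) = 9 - z/7
((0 + 54)² - 1*(-21653)) + O(-95) = ((0 + 54)² - 1*(-21653)) + (9 - ⅐*(-95)) = (54² + 21653) + (9 + 95/7) = (2916 + 21653) + 158/7 = 24569 + 158/7 = 172141/7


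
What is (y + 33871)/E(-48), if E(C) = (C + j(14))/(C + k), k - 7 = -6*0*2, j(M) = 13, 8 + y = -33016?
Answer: 4961/5 ≈ 992.20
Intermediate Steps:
y = -33024 (y = -8 - 33016 = -33024)
k = 7 (k = 7 - 6*0*2 = 7 + 0*2 = 7 + 0 = 7)
E(C) = (13 + C)/(7 + C) (E(C) = (C + 13)/(C + 7) = (13 + C)/(7 + C))
(y + 33871)/E(-48) = (-33024 + 33871)/(((13 - 48)/(7 - 48))) = 847/((-35/(-41))) = 847/((-1/41*(-35))) = 847/(35/41) = 847*(41/35) = 4961/5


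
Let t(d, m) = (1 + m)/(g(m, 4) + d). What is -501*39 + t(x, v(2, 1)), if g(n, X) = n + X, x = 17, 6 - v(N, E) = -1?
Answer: -136771/7 ≈ -19539.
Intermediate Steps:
v(N, E) = 7 (v(N, E) = 6 - 1*(-1) = 6 + 1 = 7)
g(n, X) = X + n
t(d, m) = (1 + m)/(4 + d + m) (t(d, m) = (1 + m)/((4 + m) + d) = (1 + m)/(4 + d + m))
-501*39 + t(x, v(2, 1)) = -501*39 + (1 + 7)/(4 + 17 + 7) = -19539 + 8/28 = -19539 + (1/28)*8 = -19539 + 2/7 = -136771/7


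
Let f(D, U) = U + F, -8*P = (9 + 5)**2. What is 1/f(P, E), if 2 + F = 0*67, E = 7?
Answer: 1/5 ≈ 0.20000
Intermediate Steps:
P = -49/2 (P = -(9 + 5)**2/8 = -1/8*14**2 = -1/8*196 = -49/2 ≈ -24.500)
F = -2 (F = -2 + 0*67 = -2 + 0 = -2)
f(D, U) = -2 + U (f(D, U) = U - 2 = -2 + U)
1/f(P, E) = 1/(-2 + 7) = 1/5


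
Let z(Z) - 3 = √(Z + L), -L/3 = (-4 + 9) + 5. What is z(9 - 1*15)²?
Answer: -27 + 36*I ≈ -27.0 + 36.0*I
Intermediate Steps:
L = -30 (L = -3*((-4 + 9) + 5) = -3*(5 + 5) = -3*10 = -30)
z(Z) = 3 + √(-30 + Z) (z(Z) = 3 + √(Z - 30) = 3 + √(-30 + Z))
z(9 - 1*15)² = (3 + √(-30 + (9 - 1*15)))² = (3 + √(-30 + (9 - 15)))² = (3 + √(-30 - 6))² = (3 + √(-36))² = (3 + 6*I)²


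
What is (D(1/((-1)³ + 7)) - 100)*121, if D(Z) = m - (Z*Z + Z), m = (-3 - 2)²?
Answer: -327547/36 ≈ -9098.5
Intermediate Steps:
m = 25 (m = (-5)² = 25)
D(Z) = 25 - Z - Z² (D(Z) = 25 - (Z*Z + Z) = 25 - (Z² + Z) = 25 - (Z + Z²) = 25 + (-Z - Z²) = 25 - Z - Z²)
(D(1/((-1)³ + 7)) - 100)*121 = ((25 - 1/((-1)³ + 7) - (1/((-1)³ + 7))²) - 100)*121 = ((25 - 1/(-1 + 7) - (1/(-1 + 7))²) - 100)*121 = ((25 - 1/6 - (1/6)²) - 100)*121 = ((25 - 1*⅙ - (⅙)²) - 100)*121 = ((25 - ⅙ - 1*1/36) - 100)*121 = ((25 - ⅙ - 1/36) - 100)*121 = (893/36 - 100)*121 = -2707/36*121 = -327547/36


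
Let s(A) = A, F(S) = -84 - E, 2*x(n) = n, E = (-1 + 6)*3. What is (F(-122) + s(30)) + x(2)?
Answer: -68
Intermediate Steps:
E = 15 (E = 5*3 = 15)
x(n) = n/2
F(S) = -99 (F(S) = -84 - 1*15 = -84 - 15 = -99)
(F(-122) + s(30)) + x(2) = (-99 + 30) + (½)*2 = -69 + 1 = -68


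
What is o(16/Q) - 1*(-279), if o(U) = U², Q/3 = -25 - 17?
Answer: 1107415/3969 ≈ 279.02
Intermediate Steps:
Q = -126 (Q = 3*(-25 - 17) = 3*(-42) = -126)
o(16/Q) - 1*(-279) = (16/(-126))² - 1*(-279) = (16*(-1/126))² + 279 = (-8/63)² + 279 = 64/3969 + 279 = 1107415/3969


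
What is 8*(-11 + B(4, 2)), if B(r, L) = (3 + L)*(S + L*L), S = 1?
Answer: 112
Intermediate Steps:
B(r, L) = (1 + L²)*(3 + L) (B(r, L) = (3 + L)*(1 + L*L) = (3 + L)*(1 + L²) = (1 + L²)*(3 + L))
8*(-11 + B(4, 2)) = 8*(-11 + (3 + 2 + 2³ + 3*2²)) = 8*(-11 + (3 + 2 + 8 + 3*4)) = 8*(-11 + (3 + 2 + 8 + 12)) = 8*(-11 + 25) = 8*14 = 112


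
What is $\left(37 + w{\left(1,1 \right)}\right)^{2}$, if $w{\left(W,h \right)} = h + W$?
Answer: $1521$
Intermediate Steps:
$w{\left(W,h \right)} = W + h$
$\left(37 + w{\left(1,1 \right)}\right)^{2} = \left(37 + \left(1 + 1\right)\right)^{2} = \left(37 + 2\right)^{2} = 39^{2} = 1521$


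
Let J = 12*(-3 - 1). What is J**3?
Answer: -110592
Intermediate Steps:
J = -48 (J = 12*(-4) = -48)
J**3 = (-48)**3 = -110592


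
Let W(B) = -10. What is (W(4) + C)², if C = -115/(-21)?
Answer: 9025/441 ≈ 20.465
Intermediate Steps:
C = 115/21 (C = -115*(-1/21) = 115/21 ≈ 5.4762)
(W(4) + C)² = (-10 + 115/21)² = (-95/21)² = 9025/441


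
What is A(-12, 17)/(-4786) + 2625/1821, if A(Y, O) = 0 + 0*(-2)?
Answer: 875/607 ≈ 1.4415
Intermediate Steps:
A(Y, O) = 0 (A(Y, O) = 0 + 0 = 0)
A(-12, 17)/(-4786) + 2625/1821 = 0/(-4786) + 2625/1821 = 0*(-1/4786) + 2625*(1/1821) = 0 + 875/607 = 875/607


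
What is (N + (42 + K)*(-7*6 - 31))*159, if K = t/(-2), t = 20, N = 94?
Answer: -356478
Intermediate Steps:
K = -10 (K = 20/(-2) = -½*20 = -10)
(N + (42 + K)*(-7*6 - 31))*159 = (94 + (42 - 10)*(-7*6 - 31))*159 = (94 + 32*(-42 - 31))*159 = (94 + 32*(-73))*159 = (94 - 2336)*159 = -2242*159 = -356478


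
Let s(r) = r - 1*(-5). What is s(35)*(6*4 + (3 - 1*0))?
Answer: 1080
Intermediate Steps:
s(r) = 5 + r (s(r) = r + 5 = 5 + r)
s(35)*(6*4 + (3 - 1*0)) = (5 + 35)*(6*4 + (3 - 1*0)) = 40*(24 + (3 + 0)) = 40*(24 + 3) = 40*27 = 1080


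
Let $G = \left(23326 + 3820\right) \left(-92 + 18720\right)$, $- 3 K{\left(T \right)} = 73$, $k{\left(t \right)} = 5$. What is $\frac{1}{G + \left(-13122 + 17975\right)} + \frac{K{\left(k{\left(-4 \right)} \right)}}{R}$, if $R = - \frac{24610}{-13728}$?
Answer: $- \frac{84460786667679}{6222399057005} \approx -13.574$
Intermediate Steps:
$K{\left(T \right)} = - \frac{73}{3}$ ($K{\left(T \right)} = \left(- \frac{1}{3}\right) 73 = - \frac{73}{3}$)
$G = 505675688$ ($G = 27146 \cdot 18628 = 505675688$)
$R = \frac{12305}{6864}$ ($R = \left(-24610\right) \left(- \frac{1}{13728}\right) = \frac{12305}{6864} \approx 1.7927$)
$\frac{1}{G + \left(-13122 + 17975\right)} + \frac{K{\left(k{\left(-4 \right)} \right)}}{R} = \frac{1}{505675688 + \left(-13122 + 17975\right)} - \frac{73}{3 \cdot \frac{12305}{6864}} = \frac{1}{505675688 + 4853} - \frac{167024}{12305} = \frac{1}{505680541} - \frac{167024}{12305} = - \frac{84460786667679}{6222399057005}$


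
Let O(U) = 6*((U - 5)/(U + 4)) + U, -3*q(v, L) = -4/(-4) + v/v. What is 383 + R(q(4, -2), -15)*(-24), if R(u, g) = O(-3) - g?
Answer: 1247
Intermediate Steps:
q(v, L) = -⅔ (q(v, L) = -(-4/(-4) + v/v)/3 = -(-4*(-¼) + 1)/3 = -(1 + 1)/3 = -⅓*2 = -⅔)
O(U) = U + 6*(-5 + U)/(4 + U) (O(U) = 6*((-5 + U)/(4 + U)) + U = 6*(-5 + U)/(4 + U) + U = U + 6*(-5 + U)/(4 + U))
R(u, g) = -51 - g (R(u, g) = (-30 + (-3)² + 10*(-3))/(4 - 3) - g = (-30 + 9 - 30)/1 - g = 1*(-51) - g = -51 - g)
383 + R(q(4, -2), -15)*(-24) = 383 + (-51 - 1*(-15))*(-24) = 383 + (-51 + 15)*(-24) = 383 - 36*(-24) = 383 + 864 = 1247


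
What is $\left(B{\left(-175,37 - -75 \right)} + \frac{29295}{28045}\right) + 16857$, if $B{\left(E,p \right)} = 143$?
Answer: $\frac{95358859}{5609} \approx 17001.0$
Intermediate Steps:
$\left(B{\left(-175,37 - -75 \right)} + \frac{29295}{28045}\right) + 16857 = \left(143 + \frac{29295}{28045}\right) + 16857 = \left(143 + 29295 \cdot \frac{1}{28045}\right) + 16857 = \left(143 + \frac{5859}{5609}\right) + 16857 = \frac{807946}{5609} + 16857 = \frac{95358859}{5609}$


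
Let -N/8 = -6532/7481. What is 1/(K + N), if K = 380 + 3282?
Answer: 7481/27447678 ≈ 0.00027255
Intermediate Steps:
N = 52256/7481 (N = -(-52256)/7481 = -8*(-6532/7481) = 52256/7481 ≈ 6.9852)
K = 3662
1/(K + N) = 1/(3662 + 52256/7481) = 1/(27447678/7481) = 7481/27447678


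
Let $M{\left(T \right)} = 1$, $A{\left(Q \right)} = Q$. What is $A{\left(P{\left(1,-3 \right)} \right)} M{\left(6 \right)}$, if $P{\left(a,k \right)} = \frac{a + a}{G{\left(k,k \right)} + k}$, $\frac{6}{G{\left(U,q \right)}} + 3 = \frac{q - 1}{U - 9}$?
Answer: $- \frac{8}{21} \approx -0.38095$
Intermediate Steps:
$G{\left(U,q \right)} = \frac{6}{-3 + \frac{-1 + q}{-9 + U}}$ ($G{\left(U,q \right)} = \frac{6}{-3 + \frac{q - 1}{U - 9}} = \frac{6}{-3 + \frac{-1 + q}{U - 9}} = \frac{6}{-3 + \frac{-1 + q}{-9 + U}}$)
$P{\left(a,k \right)} = \frac{2 a}{k + \frac{6 \left(-9 + k\right)}{26 - 2 k}}$ ($P{\left(a,k \right)} = \frac{a + a}{\frac{6 \left(-9 + k\right)}{26 + k - 3 k} + k} = \frac{2 a}{\frac{6 \left(-9 + k\right)}{26 - 2 k} + k} = \frac{2 a}{k + \frac{6 \left(-9 + k\right)}{26 - 2 k}}$)
$A{\left(P{\left(1,-3 \right)} \right)} M{\left(6 \right)} = 2 \cdot 1 \frac{1}{27 + \left(-3\right)^{2} - -48} \left(-13 - 3\right) 1 = 2 \cdot 1 \frac{1}{27 + 9 + 48} \left(-16\right) 1 = 2 \cdot 1 \cdot \frac{1}{84} \left(-16\right) 1 = \left(- \frac{8}{21}\right) 1 = - \frac{8}{21}$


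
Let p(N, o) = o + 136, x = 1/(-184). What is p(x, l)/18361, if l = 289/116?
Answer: 2295/304268 ≈ 0.0075427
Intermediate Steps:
l = 289/116 (l = 289*(1/116) = 289/116 ≈ 2.4914)
x = -1/184 ≈ -0.0054348
p(N, o) = 136 + o
p(x, l)/18361 = (136 + 289/116)/18361 = (16065/116)*(1/18361) = 2295/304268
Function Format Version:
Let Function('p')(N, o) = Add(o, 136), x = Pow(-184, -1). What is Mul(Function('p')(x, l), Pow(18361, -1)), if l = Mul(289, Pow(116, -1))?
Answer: Rational(2295, 304268) ≈ 0.0075427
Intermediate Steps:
l = Rational(289, 116) (l = Mul(289, Rational(1, 116)) = Rational(289, 116) ≈ 2.4914)
x = Rational(-1, 184) ≈ -0.0054348
Function('p')(N, o) = Add(136, o)
Mul(Function('p')(x, l), Pow(18361, -1)) = Mul(Add(136, Rational(289, 116)), Pow(18361, -1)) = Mul(Rational(16065, 116), Rational(1, 18361)) = Rational(2295, 304268)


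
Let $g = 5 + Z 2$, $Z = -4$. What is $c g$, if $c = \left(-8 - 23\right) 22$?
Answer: $2046$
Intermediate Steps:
$g = -3$ ($g = 5 - 8 = -3$)
$c = -682$ ($c = \left(-31\right) 22 = -682$)
$c g = \left(-682\right) \left(-3\right) = 2046$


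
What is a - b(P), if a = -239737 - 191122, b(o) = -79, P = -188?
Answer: -430780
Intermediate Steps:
a = -430859
a - b(P) = -430859 - 1*(-79) = -430859 + 79 = -430780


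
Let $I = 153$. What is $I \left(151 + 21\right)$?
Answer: $26316$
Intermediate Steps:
$I \left(151 + 21\right) = 153 \left(151 + 21\right) = 153 \cdot 172 = 26316$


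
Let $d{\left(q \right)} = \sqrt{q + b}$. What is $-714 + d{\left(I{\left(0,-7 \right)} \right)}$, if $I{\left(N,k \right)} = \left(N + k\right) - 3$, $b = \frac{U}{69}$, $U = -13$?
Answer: $-714 + \frac{i \sqrt{48507}}{69} \approx -714.0 + 3.1919 i$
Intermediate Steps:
$b = - \frac{13}{69} \approx -0.18841$
$I{\left(N,k \right)} = -3 + N + k$
$d{\left(q \right)} = \sqrt{- \frac{13}{69} + q}$ ($d{\left(q \right)} = \sqrt{q - \frac{13}{69}} = \sqrt{- \frac{13}{69} + q}$)
$-714 + d{\left(I{\left(0,-7 \right)} \right)} = -714 + \frac{\sqrt{-897 + 4761 \left(-3 + 0 - 7\right)}}{69} = -714 + \frac{\sqrt{-897 + 4761 \left(-10\right)}}{69} = -714 + \frac{\sqrt{-897 - 47610}}{69} = -714 + \frac{\sqrt{-48507}}{69} = -714 + \frac{i \sqrt{48507}}{69}$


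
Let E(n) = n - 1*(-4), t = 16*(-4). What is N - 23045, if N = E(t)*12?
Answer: -23765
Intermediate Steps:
t = -64
E(n) = 4 + n (E(n) = n + 4 = 4 + n)
N = -720 (N = (4 - 64)*12 = -60*12 = -720)
N - 23045 = -720 - 23045 = -23765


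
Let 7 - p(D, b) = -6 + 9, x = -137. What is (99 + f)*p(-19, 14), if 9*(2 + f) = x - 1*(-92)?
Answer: 368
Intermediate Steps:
p(D, b) = 4 (p(D, b) = 7 - (-6 + 9) = 7 - 1*3 = 7 - 3 = 4)
f = -7 (f = -2 + (-137 - 1*(-92))/9 = -2 + (-137 + 92)/9 = -2 + (⅑)*(-45) = -2 - 5 = -7)
(99 + f)*p(-19, 14) = (99 - 7)*4 = 92*4 = 368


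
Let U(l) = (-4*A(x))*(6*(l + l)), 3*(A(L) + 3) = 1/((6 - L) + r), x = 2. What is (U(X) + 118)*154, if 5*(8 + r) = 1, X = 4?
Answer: 2079924/19 ≈ 1.0947e+5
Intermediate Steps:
r = -39/5 (r = -8 + (⅕)*1 = -8 + ⅕ = -39/5 ≈ -7.8000)
A(L) = -3 + 1/(3*(-9/5 - L)) (A(L) = -3 + 1/(3*((6 - L) - 39/5)) = -3 + 1/(3*(-9/5 - L)))
U(l) = 2816*l/19 (U(l) = (-4*(-86 - 45*2)/(3*(9 + 5*2)))*(6*(l + l)) = (-4*(-86 - 90)/(3*(9 + 10)))*(6*(2*l)) = (-4*(-176)/(3*19))*(12*l) = (-4*(-176/57))*(12*l) = 704*(12*l)/57 = 2816*l/19)
(U(X) + 118)*154 = ((2816/19)*4 + 118)*154 = (11264/19 + 118)*154 = (13506/19)*154 = 2079924/19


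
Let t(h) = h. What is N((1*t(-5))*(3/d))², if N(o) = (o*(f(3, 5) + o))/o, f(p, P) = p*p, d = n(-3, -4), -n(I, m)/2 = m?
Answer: 3249/64 ≈ 50.766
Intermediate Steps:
n(I, m) = -2*m
d = 8 (d = -2*(-4) = 8)
f(p, P) = p²
N(o) = 9 + o (N(o) = (o*(3² + o))/o = (o*(9 + o))/o = 9 + o)
N((1*t(-5))*(3/d))² = (9 + (1*(-5))*(3/8))² = (9 - 15/8)² = (57/8)² = 3249/64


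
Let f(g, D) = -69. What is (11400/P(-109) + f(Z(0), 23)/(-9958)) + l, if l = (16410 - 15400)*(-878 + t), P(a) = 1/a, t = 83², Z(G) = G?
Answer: 48082302649/9958 ≈ 4.8285e+6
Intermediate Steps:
t = 6889
l = 6071110 (l = (16410 - 15400)*(-878 + 6889) = 1010*6011 = 6071110)
(11400/P(-109) + f(Z(0), 23)/(-9958)) + l = (11400/(1/(-109)) - 69/(-9958)) + 6071110 = (11400/(-1/109) - 69*(-1/9958)) + 6071110 = (11400*(-109) + 69/9958) + 6071110 = (-1242600 + 69/9958) + 6071110 = -12373810731/9958 + 6071110 = 48082302649/9958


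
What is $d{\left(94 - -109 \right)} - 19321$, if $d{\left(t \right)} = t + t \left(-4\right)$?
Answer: $-19930$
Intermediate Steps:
$d{\left(t \right)} = - 3 t$ ($d{\left(t \right)} = t - 4 t = - 3 t$)
$d{\left(94 - -109 \right)} - 19321 = - 3 \left(94 - -109\right) - 19321 = - 3 \left(94 + 109\right) - 19321 = \left(-3\right) 203 - 19321 = -609 - 19321 = -19930$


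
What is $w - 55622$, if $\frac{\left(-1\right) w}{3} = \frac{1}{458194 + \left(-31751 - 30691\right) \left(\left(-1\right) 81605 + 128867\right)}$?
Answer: $- \frac{164122478779417}{2950675610} \approx -55622.0$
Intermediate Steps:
$w = \frac{3}{2950675610}$ ($w = - \frac{3}{458194 + \left(-31751 - 30691\right) \left(\left(-1\right) 81605 + 128867\right)} = - \frac{3}{458194 - 62442 \left(-81605 + 128867\right)} = - \frac{3}{458194 - 2951133804} = - \frac{3}{-2950675610} = \left(-3\right) \left(- \frac{1}{2950675610}\right) = \frac{3}{2950675610} \approx 1.0167 \cdot 10^{-9}$)
$w - 55622 = \frac{3}{2950675610} - 55622 = - \frac{164122478779417}{2950675610}$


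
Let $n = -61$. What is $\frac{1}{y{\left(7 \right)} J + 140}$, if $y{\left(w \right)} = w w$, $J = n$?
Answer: $- \frac{1}{2849} \approx -0.000351$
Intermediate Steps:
$J = -61$
$y{\left(w \right)} = w^{2}$
$\frac{1}{y{\left(7 \right)} J + 140} = \frac{1}{7^{2} \left(-61\right) + 140} = \frac{1}{49 \left(-61\right) + 140} = \frac{1}{-2989 + 140} = \frac{1}{-2849} = - \frac{1}{2849}$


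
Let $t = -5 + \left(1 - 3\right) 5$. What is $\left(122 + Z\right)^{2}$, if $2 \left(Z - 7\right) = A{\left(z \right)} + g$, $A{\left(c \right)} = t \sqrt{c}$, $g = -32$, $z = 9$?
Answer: $\frac{32761}{4} \approx 8190.3$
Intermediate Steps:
$t = -15$ ($t = -5 - 10 = -15$)
$A{\left(c \right)} = - 15 \sqrt{c}$
$Z = - \frac{63}{2}$ ($Z = 7 + \frac{- 15 \sqrt{9} - 32}{2} = 7 + \frac{\left(-15\right) 3 - 32}{2} = 7 + \frac{-45 - 32}{2} = 7 + \frac{1}{2} \left(-77\right) = 7 - \frac{77}{2} = - \frac{63}{2} \approx -31.5$)
$\left(122 + Z\right)^{2} = \left(122 - \frac{63}{2}\right)^{2} = \left(\frac{181}{2}\right)^{2} = \frac{32761}{4}$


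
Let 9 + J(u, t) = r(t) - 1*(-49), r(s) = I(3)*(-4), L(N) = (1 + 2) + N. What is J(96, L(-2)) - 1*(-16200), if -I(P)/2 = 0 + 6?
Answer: 16288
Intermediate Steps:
I(P) = -12 (I(P) = -2*(0 + 6) = -2*6 = -12)
L(N) = 3 + N
r(s) = 48 (r(s) = -12*(-4) = 48)
J(u, t) = 88 (J(u, t) = -9 + (48 - 1*(-49)) = -9 + (48 + 49) = -9 + 97 = 88)
J(96, L(-2)) - 1*(-16200) = 88 - 1*(-16200) = 88 + 16200 = 16288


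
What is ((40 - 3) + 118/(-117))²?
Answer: 17732521/13689 ≈ 1295.4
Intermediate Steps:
((40 - 3) + 118/(-117))² = (37 + 118*(-1/117))² = (37 - 118/117)² = (4211/117)² = 17732521/13689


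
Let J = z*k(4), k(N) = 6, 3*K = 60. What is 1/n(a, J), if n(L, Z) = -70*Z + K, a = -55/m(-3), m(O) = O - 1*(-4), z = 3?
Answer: -1/1240 ≈ -0.00080645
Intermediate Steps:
m(O) = 4 + O (m(O) = O + 4 = 4 + O)
K = 20 (K = (1/3)*60 = 20)
J = 18 (J = 3*6 = 18)
a = -55 (a = -55/(4 - 3) = -55/1 = -55*1 = -55)
n(L, Z) = 20 - 70*Z (n(L, Z) = -70*Z + 20 = 20 - 70*Z)
1/n(a, J) = 1/(20 - 70*18) = 1/(20 - 1260) = 1/(-1240) = -1/1240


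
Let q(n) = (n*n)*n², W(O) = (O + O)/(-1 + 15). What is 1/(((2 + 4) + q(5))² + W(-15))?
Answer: 7/2787112 ≈ 2.5116e-6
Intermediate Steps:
W(O) = O/7 (W(O) = (2*O)/14 = (2*O)*(1/14) = O/7)
q(n) = n⁴ (q(n) = n²*n² = n⁴)
1/(((2 + 4) + q(5))² + W(-15)) = 1/(((2 + 4) + 5⁴)² + (⅐)*(-15)) = 1/((6 + 625)² - 15/7) = 1/(631² - 15/7) = 1/(398161 - 15/7) = 1/(2787112/7) = 7/2787112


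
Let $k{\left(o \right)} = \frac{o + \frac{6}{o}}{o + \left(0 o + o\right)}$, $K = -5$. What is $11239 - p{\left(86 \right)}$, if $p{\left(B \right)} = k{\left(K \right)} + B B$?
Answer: $\frac{192119}{50} \approx 3842.4$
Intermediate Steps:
$k{\left(o \right)} = \frac{o + \frac{6}{o}}{2 o}$ ($k{\left(o \right)} = \frac{o + \frac{6}{o}}{o + \left(0 + o\right)} = \frac{o + \frac{6}{o}}{o + o} = \frac{o + \frac{6}{o}}{2 o}$)
$p{\left(B \right)} = \frac{31}{50} + B^{2}$ ($p{\left(B \right)} = \left(\frac{1}{2} + \frac{3}{25}\right) + B B = \left(\frac{1}{2} + 3 \cdot \frac{1}{25}\right) + B^{2} = \left(\frac{1}{2} + \frac{3}{25}\right) + B^{2} = \frac{31}{50} + B^{2}$)
$11239 - p{\left(86 \right)} = 11239 - \left(\frac{31}{50} + 86^{2}\right) = 11239 - \left(\frac{31}{50} + 7396\right) = 11239 - \frac{369831}{50} = \frac{192119}{50}$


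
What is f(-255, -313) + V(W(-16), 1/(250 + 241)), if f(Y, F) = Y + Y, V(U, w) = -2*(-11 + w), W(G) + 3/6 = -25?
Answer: -239610/491 ≈ -488.00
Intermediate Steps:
W(G) = -51/2 (W(G) = -½ - 25 = -51/2)
V(U, w) = 22 - 2*w
f(Y, F) = 2*Y
f(-255, -313) + V(W(-16), 1/(250 + 241)) = 2*(-255) + (22 - 2/(250 + 241)) = -510 + (22 - 2/491) = -510 + 10800/491 = -239610/491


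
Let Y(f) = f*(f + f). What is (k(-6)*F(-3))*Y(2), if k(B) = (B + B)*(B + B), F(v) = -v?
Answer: 3456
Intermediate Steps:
k(B) = 4*B² (k(B) = (2*B)*(2*B) = 4*B²)
Y(f) = 2*f² (Y(f) = f*(2*f) = 2*f²)
(k(-6)*F(-3))*Y(2) = ((4*(-6)²)*(-1*(-3)))*(2*2²) = ((4*36)*3)*(2*4) = (144*3)*8 = 432*8 = 3456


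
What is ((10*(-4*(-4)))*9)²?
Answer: 2073600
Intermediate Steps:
((10*(-4*(-4)))*9)² = ((10*16)*9)² = (160*9)² = 1440² = 2073600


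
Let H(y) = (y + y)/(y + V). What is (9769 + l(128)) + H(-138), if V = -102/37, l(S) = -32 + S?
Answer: 4282261/434 ≈ 9867.0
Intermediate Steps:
V = -102/37 (V = -102*1/37 = -102/37 ≈ -2.7568)
H(y) = 2*y/(-102/37 + y) (H(y) = (y + y)/(y - 102/37) = (2*y)/(-102/37 + y) = 2*y/(-102/37 + y))
(9769 + l(128)) + H(-138) = (9769 + (-32 + 128)) + 74*(-138)/(-102 + 37*(-138)) = (9769 + 96) + 74*(-138)/(-102 - 5106) = 9865 + 74*(-138)/(-5208) = 9865 + 74*(-138)*(-1/5208) = 9865 + 851/434 = 4282261/434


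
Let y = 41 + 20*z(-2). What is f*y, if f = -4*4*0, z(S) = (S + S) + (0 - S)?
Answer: 0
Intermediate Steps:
z(S) = S (z(S) = 2*S - S = S)
y = 1 (y = 41 + 20*(-2) = 41 - 40 = 1)
f = 0 (f = -16*0 = 0)
f*y = 0*1 = 0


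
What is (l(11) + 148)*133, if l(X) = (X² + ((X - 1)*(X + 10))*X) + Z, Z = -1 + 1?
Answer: 343007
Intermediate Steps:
Z = 0
l(X) = X² + X*(-1 + X)*(10 + X) (l(X) = (X² + ((X - 1)*(X + 10))*X) + 0 = (X² + ((-1 + X)*(10 + X))*X) + 0 = (X² + X*(-1 + X)*(10 + X)) + 0 = X² + X*(-1 + X)*(10 + X))
(l(11) + 148)*133 = (11*(-10 + 11² + 10*11) + 148)*133 = (11*(-10 + 121 + 110) + 148)*133 = (11*221 + 148)*133 = (2431 + 148)*133 = 2579*133 = 343007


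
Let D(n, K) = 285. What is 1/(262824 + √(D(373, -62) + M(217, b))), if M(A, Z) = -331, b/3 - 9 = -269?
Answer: 131412/34538227511 - I*√46/69076455022 ≈ 3.8048e-6 - 9.8186e-11*I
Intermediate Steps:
b = -780 (b = 27 + 3*(-269) = 27 - 807 = -780)
1/(262824 + √(D(373, -62) + M(217, b))) = 1/(262824 + √(285 - 331)) = 1/(262824 + √(-46)) = 1/(262824 + I*√46)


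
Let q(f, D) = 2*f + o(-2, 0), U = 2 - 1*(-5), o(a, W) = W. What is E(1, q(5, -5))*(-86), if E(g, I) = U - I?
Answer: 258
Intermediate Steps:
U = 7 (U = 2 + 5 = 7)
q(f, D) = 2*f (q(f, D) = 2*f + 0 = 2*f)
E(g, I) = 7 - I
E(1, q(5, -5))*(-86) = (7 - 2*5)*(-86) = (7 - 1*10)*(-86) = (7 - 10)*(-86) = -3*(-86) = 258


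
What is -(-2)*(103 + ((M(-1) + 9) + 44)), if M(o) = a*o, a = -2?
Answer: 316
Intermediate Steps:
M(o) = -2*o
-(-2)*(103 + ((M(-1) + 9) + 44)) = -(-2)*(103 + ((-2*(-1) + 9) + 44)) = -(-2)*(103 + ((2 + 9) + 44)) = -(-2)*(103 + (11 + 44)) = -(-2)*(103 + 55) = -(-2)*158 = -1*(-316) = 316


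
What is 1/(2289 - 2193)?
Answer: 1/96 ≈ 0.010417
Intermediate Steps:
1/(2289 - 2193) = 1/96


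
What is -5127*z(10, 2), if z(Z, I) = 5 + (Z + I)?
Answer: -87159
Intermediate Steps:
z(Z, I) = 5 + I + Z (z(Z, I) = 5 + (I + Z) = 5 + I + Z)
-5127*z(10, 2) = -5127*(5 + 2 + 10) = -5127*17 = -87159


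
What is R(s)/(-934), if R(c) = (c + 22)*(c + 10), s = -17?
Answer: 35/934 ≈ 0.037473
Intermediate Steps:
R(c) = (10 + c)*(22 + c) (R(c) = (22 + c)*(10 + c) = (10 + c)*(22 + c))
R(s)/(-934) = (220 + (-17)**2 + 32*(-17))/(-934) = (220 + 289 - 544)*(-1/934) = -35*(-1/934) = 35/934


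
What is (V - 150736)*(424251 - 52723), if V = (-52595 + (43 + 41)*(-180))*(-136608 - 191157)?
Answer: 8245861937563192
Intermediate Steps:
V = 22194606975 (V = (-52595 + 84*(-180))*(-327765) = (-52595 - 15120)*(-327765) = -67715*(-327765) = 22194606975)
(V - 150736)*(424251 - 52723) = (22194606975 - 150736)*(424251 - 52723) = 22194456239*371528 = 8245861937563192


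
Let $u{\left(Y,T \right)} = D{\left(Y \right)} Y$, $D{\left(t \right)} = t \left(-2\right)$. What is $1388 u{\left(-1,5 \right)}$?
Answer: $-2776$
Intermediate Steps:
$D{\left(t \right)} = - 2 t$
$u{\left(Y,T \right)} = - 2 Y^{2}$ ($u{\left(Y,T \right)} = - 2 Y Y = - 2 Y^{2}$)
$1388 u{\left(-1,5 \right)} = 1388 \left(- 2 \left(-1\right)^{2}\right) = 1388 \left(\left(-2\right) 1\right) = 1388 \left(-2\right) = -2776$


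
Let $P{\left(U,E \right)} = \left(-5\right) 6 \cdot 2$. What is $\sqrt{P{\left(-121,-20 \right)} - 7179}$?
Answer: $i \sqrt{7239} \approx 85.082 i$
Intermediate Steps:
$P{\left(U,E \right)} = -60$ ($P{\left(U,E \right)} = \left(-30\right) 2 = -60$)
$\sqrt{P{\left(-121,-20 \right)} - 7179} = \sqrt{-60 - 7179} = \sqrt{-7239} = i \sqrt{7239}$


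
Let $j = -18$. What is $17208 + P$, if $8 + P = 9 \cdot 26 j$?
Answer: $12988$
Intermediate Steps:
$P = -4220$ ($P = -8 + 9 \cdot 26 \left(-18\right) = -8 + 234 \left(-18\right) = -8 - 4212 = -4220$)
$17208 + P = 17208 - 4220 = 12988$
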